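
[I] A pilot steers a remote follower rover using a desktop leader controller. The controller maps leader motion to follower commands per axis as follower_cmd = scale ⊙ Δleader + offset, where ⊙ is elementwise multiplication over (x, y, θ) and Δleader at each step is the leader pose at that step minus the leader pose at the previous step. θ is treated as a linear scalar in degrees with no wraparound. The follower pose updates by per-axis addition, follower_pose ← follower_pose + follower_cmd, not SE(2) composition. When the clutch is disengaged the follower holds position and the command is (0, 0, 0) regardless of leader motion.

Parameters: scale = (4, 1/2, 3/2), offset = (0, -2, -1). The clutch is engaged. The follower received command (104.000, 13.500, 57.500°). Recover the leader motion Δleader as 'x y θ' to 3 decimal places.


26.000 31.000 39.000

axis x: (104.000 − 0) / (4) = 26.000
axis y: (13.500 − -2) / (1/2) = 31.000
axis θ: (57.500 − -1) / (3/2) = 39.000


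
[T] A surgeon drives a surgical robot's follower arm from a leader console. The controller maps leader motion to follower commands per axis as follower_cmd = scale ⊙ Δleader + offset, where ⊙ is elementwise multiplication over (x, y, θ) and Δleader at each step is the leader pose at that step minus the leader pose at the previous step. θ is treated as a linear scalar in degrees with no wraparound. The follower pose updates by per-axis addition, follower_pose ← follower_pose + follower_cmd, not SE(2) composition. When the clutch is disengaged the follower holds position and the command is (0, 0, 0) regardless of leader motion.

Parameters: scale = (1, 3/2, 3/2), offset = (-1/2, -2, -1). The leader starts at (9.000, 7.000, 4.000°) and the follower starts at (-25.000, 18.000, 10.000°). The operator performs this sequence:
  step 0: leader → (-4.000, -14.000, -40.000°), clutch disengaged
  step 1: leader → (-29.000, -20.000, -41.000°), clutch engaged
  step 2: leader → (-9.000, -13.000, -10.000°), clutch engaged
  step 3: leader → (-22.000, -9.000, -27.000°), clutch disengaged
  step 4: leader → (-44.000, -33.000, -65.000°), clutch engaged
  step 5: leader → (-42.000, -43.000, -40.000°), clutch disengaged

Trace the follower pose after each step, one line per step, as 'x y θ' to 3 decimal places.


step 0: Δleader=(-13.000, -21.000, -44.000°), disengaged; cmd=(0,0,0) → follower holds at (-25.000, 18.000, 10.000°)
step 1: Δleader=(-25.000, -6.000, -1.000°), engaged; cmd=(-25.500, -11.000, -2.500°) → follower=(-50.500, 7.000, 7.500°)
step 2: Δleader=(20.000, 7.000, 31.000°), engaged; cmd=(19.500, 8.500, 45.500°) → follower=(-31.000, 15.500, 53.000°)
step 3: Δleader=(-13.000, 4.000, -17.000°), disengaged; cmd=(0,0,0) → follower holds at (-31.000, 15.500, 53.000°)
step 4: Δleader=(-22.000, -24.000, -38.000°), engaged; cmd=(-22.500, -38.000, -58.000°) → follower=(-53.500, -22.500, -5.000°)
step 5: Δleader=(2.000, -10.000, 25.000°), disengaged; cmd=(0,0,0) → follower holds at (-53.500, -22.500, -5.000°)

-25.000 18.000 10.000
-50.500 7.000 7.500
-31.000 15.500 53.000
-31.000 15.500 53.000
-53.500 -22.500 -5.000
-53.500 -22.500 -5.000


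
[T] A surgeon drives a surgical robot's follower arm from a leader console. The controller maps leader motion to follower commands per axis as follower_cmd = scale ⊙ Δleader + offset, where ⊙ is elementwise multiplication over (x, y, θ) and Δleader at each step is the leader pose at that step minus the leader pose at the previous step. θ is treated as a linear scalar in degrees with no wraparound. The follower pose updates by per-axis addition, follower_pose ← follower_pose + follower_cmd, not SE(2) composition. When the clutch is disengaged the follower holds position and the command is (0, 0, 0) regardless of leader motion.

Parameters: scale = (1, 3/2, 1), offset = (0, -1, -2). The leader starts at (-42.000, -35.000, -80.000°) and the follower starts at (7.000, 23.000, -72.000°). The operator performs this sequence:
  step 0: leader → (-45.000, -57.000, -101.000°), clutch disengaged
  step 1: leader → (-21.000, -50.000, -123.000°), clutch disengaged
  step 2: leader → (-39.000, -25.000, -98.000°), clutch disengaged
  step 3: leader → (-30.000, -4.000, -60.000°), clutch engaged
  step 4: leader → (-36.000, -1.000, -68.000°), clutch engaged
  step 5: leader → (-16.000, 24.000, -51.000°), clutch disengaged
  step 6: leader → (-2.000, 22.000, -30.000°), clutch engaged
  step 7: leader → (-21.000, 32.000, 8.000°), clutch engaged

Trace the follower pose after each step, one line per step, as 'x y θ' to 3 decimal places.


7.000 23.000 -72.000
7.000 23.000 -72.000
7.000 23.000 -72.000
16.000 53.500 -36.000
10.000 57.000 -46.000
10.000 57.000 -46.000
24.000 53.000 -27.000
5.000 67.000 9.000

step 0: Δleader=(-3.000, -22.000, -21.000°), disengaged; cmd=(0,0,0) → follower holds at (7.000, 23.000, -72.000°)
step 1: Δleader=(24.000, 7.000, -22.000°), disengaged; cmd=(0,0,0) → follower holds at (7.000, 23.000, -72.000°)
step 2: Δleader=(-18.000, 25.000, 25.000°), disengaged; cmd=(0,0,0) → follower holds at (7.000, 23.000, -72.000°)
step 3: Δleader=(9.000, 21.000, 38.000°), engaged; cmd=(9.000, 30.500, 36.000°) → follower=(16.000, 53.500, -36.000°)
step 4: Δleader=(-6.000, 3.000, -8.000°), engaged; cmd=(-6.000, 3.500, -10.000°) → follower=(10.000, 57.000, -46.000°)
step 5: Δleader=(20.000, 25.000, 17.000°), disengaged; cmd=(0,0,0) → follower holds at (10.000, 57.000, -46.000°)
step 6: Δleader=(14.000, -2.000, 21.000°), engaged; cmd=(14.000, -4.000, 19.000°) → follower=(24.000, 53.000, -27.000°)
step 7: Δleader=(-19.000, 10.000, 38.000°), engaged; cmd=(-19.000, 14.000, 36.000°) → follower=(5.000, 67.000, 9.000°)


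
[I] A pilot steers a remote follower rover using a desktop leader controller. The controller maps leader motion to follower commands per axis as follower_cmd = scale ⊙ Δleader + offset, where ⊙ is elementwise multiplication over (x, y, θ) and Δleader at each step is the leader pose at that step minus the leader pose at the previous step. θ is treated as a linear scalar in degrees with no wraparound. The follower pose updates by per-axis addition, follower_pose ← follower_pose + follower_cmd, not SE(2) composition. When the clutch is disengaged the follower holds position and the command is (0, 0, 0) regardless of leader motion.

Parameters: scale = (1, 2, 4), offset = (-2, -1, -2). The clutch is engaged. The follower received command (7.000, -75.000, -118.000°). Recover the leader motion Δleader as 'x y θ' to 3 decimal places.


9.000 -37.000 -29.000

axis x: (7.000 − -2) / (1) = 9.000
axis y: (-75.000 − -1) / (2) = -37.000
axis θ: (-118.000 − -2) / (4) = -29.000


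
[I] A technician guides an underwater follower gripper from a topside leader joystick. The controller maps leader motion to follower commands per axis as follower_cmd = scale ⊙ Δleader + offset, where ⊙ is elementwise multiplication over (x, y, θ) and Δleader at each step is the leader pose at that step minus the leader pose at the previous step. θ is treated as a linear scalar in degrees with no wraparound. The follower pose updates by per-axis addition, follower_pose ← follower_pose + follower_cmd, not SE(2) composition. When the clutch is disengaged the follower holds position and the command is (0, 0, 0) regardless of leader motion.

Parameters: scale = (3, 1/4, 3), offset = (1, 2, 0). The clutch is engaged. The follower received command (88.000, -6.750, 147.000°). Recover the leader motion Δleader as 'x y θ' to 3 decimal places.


axis x: (88.000 − 1) / (3) = 29.000
axis y: (-6.750 − 2) / (1/4) = -35.000
axis θ: (147.000 − 0) / (3) = 49.000

29.000 -35.000 49.000


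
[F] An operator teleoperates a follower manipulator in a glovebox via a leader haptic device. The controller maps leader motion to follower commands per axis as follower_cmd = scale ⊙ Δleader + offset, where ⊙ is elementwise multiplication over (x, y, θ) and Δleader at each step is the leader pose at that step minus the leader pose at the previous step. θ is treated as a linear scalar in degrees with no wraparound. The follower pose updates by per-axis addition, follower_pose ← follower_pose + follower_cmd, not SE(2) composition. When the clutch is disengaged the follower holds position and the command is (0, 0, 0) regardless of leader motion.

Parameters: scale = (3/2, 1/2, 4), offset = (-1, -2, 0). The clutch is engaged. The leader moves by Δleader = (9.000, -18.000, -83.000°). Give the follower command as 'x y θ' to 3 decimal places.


12.500 -11.000 -332.000

axis x: 3/2·9.000 + -1 = 12.500
axis y: 1/2·-18.000 + -2 = -11.000
axis θ: 4·-83.000 + 0 = -332.000


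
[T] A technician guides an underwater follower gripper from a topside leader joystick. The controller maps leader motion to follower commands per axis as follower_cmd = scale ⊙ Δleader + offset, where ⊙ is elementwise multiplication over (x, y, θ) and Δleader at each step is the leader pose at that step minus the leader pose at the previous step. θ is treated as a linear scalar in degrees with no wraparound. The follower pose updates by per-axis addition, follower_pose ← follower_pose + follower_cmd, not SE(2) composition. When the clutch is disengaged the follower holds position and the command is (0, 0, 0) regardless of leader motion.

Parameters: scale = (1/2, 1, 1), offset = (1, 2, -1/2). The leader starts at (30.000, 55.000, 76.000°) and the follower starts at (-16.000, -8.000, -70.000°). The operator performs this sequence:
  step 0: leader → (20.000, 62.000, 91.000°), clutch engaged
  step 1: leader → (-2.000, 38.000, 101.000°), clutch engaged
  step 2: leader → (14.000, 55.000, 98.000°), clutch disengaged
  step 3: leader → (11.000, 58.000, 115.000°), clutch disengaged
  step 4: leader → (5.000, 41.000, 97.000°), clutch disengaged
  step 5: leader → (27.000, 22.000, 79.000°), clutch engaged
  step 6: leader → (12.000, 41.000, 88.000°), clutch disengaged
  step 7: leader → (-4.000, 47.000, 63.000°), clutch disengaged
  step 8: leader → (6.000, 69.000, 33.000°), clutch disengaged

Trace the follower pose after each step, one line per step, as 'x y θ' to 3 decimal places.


-20.000 1.000 -55.500
-30.000 -21.000 -46.000
-30.000 -21.000 -46.000
-30.000 -21.000 -46.000
-30.000 -21.000 -46.000
-18.000 -38.000 -64.500
-18.000 -38.000 -64.500
-18.000 -38.000 -64.500
-18.000 -38.000 -64.500

step 0: Δleader=(-10.000, 7.000, 15.000°), engaged; cmd=(-4.000, 9.000, 14.500°) → follower=(-20.000, 1.000, -55.500°)
step 1: Δleader=(-22.000, -24.000, 10.000°), engaged; cmd=(-10.000, -22.000, 9.500°) → follower=(-30.000, -21.000, -46.000°)
step 2: Δleader=(16.000, 17.000, -3.000°), disengaged; cmd=(0,0,0) → follower holds at (-30.000, -21.000, -46.000°)
step 3: Δleader=(-3.000, 3.000, 17.000°), disengaged; cmd=(0,0,0) → follower holds at (-30.000, -21.000, -46.000°)
step 4: Δleader=(-6.000, -17.000, -18.000°), disengaged; cmd=(0,0,0) → follower holds at (-30.000, -21.000, -46.000°)
step 5: Δleader=(22.000, -19.000, -18.000°), engaged; cmd=(12.000, -17.000, -18.500°) → follower=(-18.000, -38.000, -64.500°)
step 6: Δleader=(-15.000, 19.000, 9.000°), disengaged; cmd=(0,0,0) → follower holds at (-18.000, -38.000, -64.500°)
step 7: Δleader=(-16.000, 6.000, -25.000°), disengaged; cmd=(0,0,0) → follower holds at (-18.000, -38.000, -64.500°)
step 8: Δleader=(10.000, 22.000, -30.000°), disengaged; cmd=(0,0,0) → follower holds at (-18.000, -38.000, -64.500°)


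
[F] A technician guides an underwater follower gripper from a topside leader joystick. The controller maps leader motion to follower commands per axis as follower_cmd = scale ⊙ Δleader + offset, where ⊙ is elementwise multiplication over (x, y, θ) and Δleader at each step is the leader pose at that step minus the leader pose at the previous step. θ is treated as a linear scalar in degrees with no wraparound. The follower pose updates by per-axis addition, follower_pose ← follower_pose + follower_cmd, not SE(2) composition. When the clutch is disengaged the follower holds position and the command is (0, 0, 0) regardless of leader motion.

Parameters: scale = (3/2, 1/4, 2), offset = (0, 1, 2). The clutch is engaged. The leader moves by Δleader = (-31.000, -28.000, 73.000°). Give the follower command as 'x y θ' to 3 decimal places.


axis x: 3/2·-31.000 + 0 = -46.500
axis y: 1/4·-28.000 + 1 = -6.000
axis θ: 2·73.000 + 2 = 148.000

-46.500 -6.000 148.000


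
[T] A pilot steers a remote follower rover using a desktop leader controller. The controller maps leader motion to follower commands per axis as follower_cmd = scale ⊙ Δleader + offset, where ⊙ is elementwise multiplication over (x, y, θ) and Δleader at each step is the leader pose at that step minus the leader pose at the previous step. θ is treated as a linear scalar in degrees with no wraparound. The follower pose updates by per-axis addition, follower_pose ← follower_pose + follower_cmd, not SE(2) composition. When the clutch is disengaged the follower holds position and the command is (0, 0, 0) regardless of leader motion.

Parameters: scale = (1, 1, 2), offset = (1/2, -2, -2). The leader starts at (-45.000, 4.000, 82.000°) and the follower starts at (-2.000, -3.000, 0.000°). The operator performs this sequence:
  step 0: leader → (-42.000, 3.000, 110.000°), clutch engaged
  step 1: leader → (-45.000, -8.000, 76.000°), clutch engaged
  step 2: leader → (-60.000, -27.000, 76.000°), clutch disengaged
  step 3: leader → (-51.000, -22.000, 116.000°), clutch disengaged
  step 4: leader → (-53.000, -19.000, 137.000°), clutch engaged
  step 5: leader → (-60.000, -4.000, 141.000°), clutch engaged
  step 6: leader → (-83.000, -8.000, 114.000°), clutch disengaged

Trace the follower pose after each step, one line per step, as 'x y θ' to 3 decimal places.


step 0: Δleader=(3.000, -1.000, 28.000°), engaged; cmd=(3.500, -3.000, 54.000°) → follower=(1.500, -6.000, 54.000°)
step 1: Δleader=(-3.000, -11.000, -34.000°), engaged; cmd=(-2.500, -13.000, -70.000°) → follower=(-1.000, -19.000, -16.000°)
step 2: Δleader=(-15.000, -19.000, 0.000°), disengaged; cmd=(0,0,0) → follower holds at (-1.000, -19.000, -16.000°)
step 3: Δleader=(9.000, 5.000, 40.000°), disengaged; cmd=(0,0,0) → follower holds at (-1.000, -19.000, -16.000°)
step 4: Δleader=(-2.000, 3.000, 21.000°), engaged; cmd=(-1.500, 1.000, 40.000°) → follower=(-2.500, -18.000, 24.000°)
step 5: Δleader=(-7.000, 15.000, 4.000°), engaged; cmd=(-6.500, 13.000, 6.000°) → follower=(-9.000, -5.000, 30.000°)
step 6: Δleader=(-23.000, -4.000, -27.000°), disengaged; cmd=(0,0,0) → follower holds at (-9.000, -5.000, 30.000°)

1.500 -6.000 54.000
-1.000 -19.000 -16.000
-1.000 -19.000 -16.000
-1.000 -19.000 -16.000
-2.500 -18.000 24.000
-9.000 -5.000 30.000
-9.000 -5.000 30.000


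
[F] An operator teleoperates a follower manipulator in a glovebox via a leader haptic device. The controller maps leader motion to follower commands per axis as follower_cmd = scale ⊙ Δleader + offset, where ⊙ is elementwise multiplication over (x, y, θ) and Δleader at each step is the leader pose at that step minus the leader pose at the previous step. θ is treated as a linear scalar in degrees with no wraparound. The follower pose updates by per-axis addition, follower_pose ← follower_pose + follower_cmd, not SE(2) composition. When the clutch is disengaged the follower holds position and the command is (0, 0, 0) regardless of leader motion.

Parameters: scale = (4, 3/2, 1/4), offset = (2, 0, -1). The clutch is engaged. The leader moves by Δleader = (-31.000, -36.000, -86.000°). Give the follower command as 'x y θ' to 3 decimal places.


-122.000 -54.000 -22.500

axis x: 4·-31.000 + 2 = -122.000
axis y: 3/2·-36.000 + 0 = -54.000
axis θ: 1/4·-86.000 + -1 = -22.500


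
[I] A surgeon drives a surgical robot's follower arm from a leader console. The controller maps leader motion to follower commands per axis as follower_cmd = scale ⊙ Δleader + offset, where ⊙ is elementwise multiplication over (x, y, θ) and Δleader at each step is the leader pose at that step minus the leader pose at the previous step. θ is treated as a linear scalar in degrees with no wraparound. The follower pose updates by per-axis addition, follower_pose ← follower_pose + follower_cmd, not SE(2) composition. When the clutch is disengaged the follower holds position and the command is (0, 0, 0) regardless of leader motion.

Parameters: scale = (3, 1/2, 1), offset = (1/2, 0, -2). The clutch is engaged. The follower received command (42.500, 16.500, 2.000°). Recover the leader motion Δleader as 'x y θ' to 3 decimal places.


14.000 33.000 4.000

axis x: (42.500 − 1/2) / (3) = 14.000
axis y: (16.500 − 0) / (1/2) = 33.000
axis θ: (2.000 − -2) / (1) = 4.000


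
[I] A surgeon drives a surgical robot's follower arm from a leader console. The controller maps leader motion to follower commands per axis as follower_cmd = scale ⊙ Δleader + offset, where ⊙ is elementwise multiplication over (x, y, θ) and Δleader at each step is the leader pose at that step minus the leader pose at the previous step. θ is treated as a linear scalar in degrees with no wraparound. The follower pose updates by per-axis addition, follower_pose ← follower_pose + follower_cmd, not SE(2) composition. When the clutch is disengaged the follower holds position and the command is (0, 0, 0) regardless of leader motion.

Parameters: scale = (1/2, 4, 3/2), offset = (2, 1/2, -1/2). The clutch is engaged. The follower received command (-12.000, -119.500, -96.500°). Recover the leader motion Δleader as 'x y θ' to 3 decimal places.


-28.000 -30.000 -64.000

axis x: (-12.000 − 2) / (1/2) = -28.000
axis y: (-119.500 − 1/2) / (4) = -30.000
axis θ: (-96.500 − -1/2) / (3/2) = -64.000


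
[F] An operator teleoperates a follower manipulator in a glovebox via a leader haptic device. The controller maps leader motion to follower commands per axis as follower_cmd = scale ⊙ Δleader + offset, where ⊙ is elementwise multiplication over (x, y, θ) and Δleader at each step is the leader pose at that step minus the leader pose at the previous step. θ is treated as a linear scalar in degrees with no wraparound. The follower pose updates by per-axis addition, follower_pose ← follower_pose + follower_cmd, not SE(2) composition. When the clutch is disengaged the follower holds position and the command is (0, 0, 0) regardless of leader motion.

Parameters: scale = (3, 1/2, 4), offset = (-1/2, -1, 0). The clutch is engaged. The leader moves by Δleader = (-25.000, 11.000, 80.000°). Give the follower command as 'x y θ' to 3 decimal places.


-75.500 4.500 320.000

axis x: 3·-25.000 + -1/2 = -75.500
axis y: 1/2·11.000 + -1 = 4.500
axis θ: 4·80.000 + 0 = 320.000


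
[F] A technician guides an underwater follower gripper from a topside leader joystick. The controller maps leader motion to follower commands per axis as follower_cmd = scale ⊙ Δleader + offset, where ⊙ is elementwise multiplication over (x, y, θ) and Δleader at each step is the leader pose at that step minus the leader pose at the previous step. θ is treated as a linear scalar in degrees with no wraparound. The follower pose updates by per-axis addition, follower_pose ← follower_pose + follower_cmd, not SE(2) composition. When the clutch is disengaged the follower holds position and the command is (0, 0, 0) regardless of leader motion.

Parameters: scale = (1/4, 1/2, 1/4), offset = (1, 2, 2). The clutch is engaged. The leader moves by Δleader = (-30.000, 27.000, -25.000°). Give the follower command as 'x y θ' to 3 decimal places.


axis x: 1/4·-30.000 + 1 = -6.500
axis y: 1/2·27.000 + 2 = 15.500
axis θ: 1/4·-25.000 + 2 = -4.250

-6.500 15.500 -4.250


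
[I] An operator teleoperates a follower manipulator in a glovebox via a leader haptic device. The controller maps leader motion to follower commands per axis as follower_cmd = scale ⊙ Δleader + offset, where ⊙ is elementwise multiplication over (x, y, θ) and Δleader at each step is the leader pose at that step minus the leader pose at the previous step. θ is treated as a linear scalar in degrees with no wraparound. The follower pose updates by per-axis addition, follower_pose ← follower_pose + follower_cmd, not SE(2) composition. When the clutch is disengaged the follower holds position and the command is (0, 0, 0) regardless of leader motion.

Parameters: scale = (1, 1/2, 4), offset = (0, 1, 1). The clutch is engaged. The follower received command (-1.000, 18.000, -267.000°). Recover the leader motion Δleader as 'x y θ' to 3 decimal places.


axis x: (-1.000 − 0) / (1) = -1.000
axis y: (18.000 − 1) / (1/2) = 34.000
axis θ: (-267.000 − 1) / (4) = -67.000

-1.000 34.000 -67.000


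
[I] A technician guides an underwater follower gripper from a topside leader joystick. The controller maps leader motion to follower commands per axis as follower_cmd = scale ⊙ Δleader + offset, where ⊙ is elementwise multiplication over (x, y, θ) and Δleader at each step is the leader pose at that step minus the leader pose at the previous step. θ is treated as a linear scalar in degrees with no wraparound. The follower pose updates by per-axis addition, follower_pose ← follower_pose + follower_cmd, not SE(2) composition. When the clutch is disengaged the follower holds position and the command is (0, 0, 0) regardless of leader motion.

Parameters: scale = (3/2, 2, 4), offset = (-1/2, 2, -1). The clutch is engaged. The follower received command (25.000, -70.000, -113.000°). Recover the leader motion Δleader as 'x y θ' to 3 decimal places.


axis x: (25.000 − -1/2) / (3/2) = 17.000
axis y: (-70.000 − 2) / (2) = -36.000
axis θ: (-113.000 − -1) / (4) = -28.000

17.000 -36.000 -28.000


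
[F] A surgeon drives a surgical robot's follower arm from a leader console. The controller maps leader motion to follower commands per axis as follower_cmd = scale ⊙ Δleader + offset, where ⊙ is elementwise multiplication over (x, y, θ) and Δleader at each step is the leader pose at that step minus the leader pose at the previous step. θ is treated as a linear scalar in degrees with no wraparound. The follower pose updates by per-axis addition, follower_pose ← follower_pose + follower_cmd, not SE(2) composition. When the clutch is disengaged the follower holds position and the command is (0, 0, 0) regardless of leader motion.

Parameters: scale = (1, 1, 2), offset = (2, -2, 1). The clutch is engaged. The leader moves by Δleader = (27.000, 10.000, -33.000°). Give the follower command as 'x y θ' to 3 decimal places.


29.000 8.000 -65.000

axis x: 1·27.000 + 2 = 29.000
axis y: 1·10.000 + -2 = 8.000
axis θ: 2·-33.000 + 1 = -65.000


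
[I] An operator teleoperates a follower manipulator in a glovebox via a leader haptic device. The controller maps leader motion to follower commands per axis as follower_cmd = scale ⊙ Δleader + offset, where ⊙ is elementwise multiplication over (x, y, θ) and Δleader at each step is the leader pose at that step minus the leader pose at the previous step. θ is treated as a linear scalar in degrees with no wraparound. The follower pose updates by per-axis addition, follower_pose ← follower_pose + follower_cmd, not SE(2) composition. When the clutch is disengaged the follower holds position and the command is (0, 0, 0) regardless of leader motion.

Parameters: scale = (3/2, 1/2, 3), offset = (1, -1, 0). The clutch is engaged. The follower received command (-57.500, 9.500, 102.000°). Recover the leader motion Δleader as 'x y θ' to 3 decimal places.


-39.000 21.000 34.000

axis x: (-57.500 − 1) / (3/2) = -39.000
axis y: (9.500 − -1) / (1/2) = 21.000
axis θ: (102.000 − 0) / (3) = 34.000


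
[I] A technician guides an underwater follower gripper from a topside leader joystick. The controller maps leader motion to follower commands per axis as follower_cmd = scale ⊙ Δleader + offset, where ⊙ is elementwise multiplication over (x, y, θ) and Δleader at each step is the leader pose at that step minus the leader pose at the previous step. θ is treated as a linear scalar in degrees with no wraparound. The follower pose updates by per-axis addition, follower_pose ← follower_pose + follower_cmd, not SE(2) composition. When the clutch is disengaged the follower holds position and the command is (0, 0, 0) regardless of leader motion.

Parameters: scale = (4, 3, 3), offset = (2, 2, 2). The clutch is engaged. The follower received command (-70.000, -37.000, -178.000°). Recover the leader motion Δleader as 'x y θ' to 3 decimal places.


axis x: (-70.000 − 2) / (4) = -18.000
axis y: (-37.000 − 2) / (3) = -13.000
axis θ: (-178.000 − 2) / (3) = -60.000

-18.000 -13.000 -60.000


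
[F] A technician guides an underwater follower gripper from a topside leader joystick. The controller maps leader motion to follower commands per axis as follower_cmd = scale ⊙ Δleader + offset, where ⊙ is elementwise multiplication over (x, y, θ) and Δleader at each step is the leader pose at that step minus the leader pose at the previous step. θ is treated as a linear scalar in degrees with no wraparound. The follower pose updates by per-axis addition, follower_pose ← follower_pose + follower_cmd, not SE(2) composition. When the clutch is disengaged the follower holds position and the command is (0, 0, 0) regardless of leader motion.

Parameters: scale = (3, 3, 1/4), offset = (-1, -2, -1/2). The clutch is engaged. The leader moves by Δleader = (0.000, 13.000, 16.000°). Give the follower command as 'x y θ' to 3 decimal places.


-1.000 37.000 3.500

axis x: 3·0.000 + -1 = -1.000
axis y: 3·13.000 + -2 = 37.000
axis θ: 1/4·16.000 + -1/2 = 3.500


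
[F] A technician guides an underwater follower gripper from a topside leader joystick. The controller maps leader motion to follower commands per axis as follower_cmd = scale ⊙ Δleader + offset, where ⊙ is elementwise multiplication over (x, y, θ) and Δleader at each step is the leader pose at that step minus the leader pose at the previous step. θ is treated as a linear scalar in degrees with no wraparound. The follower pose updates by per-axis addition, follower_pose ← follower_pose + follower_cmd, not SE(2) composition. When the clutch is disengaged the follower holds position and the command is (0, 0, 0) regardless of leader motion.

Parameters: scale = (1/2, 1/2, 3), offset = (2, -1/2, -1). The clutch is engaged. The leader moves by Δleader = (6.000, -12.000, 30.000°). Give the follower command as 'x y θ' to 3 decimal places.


5.000 -6.500 89.000

axis x: 1/2·6.000 + 2 = 5.000
axis y: 1/2·-12.000 + -1/2 = -6.500
axis θ: 3·30.000 + -1 = 89.000


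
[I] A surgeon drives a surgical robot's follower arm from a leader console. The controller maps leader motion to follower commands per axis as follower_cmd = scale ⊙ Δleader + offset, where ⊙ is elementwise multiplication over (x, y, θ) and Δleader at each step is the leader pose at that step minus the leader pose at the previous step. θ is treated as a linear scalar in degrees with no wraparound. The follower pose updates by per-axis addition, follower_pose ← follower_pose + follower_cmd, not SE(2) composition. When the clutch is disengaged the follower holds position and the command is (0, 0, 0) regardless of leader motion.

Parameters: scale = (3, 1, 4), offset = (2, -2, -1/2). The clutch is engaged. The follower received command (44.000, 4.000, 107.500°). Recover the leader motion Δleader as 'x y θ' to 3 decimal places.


14.000 6.000 27.000

axis x: (44.000 − 2) / (3) = 14.000
axis y: (4.000 − -2) / (1) = 6.000
axis θ: (107.500 − -1/2) / (4) = 27.000


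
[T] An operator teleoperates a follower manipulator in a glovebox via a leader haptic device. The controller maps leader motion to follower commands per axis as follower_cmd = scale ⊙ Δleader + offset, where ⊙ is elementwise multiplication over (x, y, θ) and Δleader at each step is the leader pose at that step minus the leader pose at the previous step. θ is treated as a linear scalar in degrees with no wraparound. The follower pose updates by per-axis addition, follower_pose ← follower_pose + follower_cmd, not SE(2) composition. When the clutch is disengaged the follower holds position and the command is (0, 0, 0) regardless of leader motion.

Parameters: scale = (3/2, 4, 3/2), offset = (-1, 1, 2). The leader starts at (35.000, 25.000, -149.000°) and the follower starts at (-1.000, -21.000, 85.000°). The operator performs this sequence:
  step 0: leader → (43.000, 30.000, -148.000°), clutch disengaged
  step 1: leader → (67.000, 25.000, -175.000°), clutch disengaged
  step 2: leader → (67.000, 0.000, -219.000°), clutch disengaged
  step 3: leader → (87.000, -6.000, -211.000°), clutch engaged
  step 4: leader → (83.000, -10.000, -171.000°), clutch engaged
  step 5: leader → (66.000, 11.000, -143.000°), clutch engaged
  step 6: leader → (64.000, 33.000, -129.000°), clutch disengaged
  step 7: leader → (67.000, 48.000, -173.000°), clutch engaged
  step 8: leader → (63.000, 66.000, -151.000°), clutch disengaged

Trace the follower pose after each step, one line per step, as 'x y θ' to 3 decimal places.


step 0: Δleader=(8.000, 5.000, 1.000°), disengaged; cmd=(0,0,0) → follower holds at (-1.000, -21.000, 85.000°)
step 1: Δleader=(24.000, -5.000, -27.000°), disengaged; cmd=(0,0,0) → follower holds at (-1.000, -21.000, 85.000°)
step 2: Δleader=(0.000, -25.000, -44.000°), disengaged; cmd=(0,0,0) → follower holds at (-1.000, -21.000, 85.000°)
step 3: Δleader=(20.000, -6.000, 8.000°), engaged; cmd=(29.000, -23.000, 14.000°) → follower=(28.000, -44.000, 99.000°)
step 4: Δleader=(-4.000, -4.000, 40.000°), engaged; cmd=(-7.000, -15.000, 62.000°) → follower=(21.000, -59.000, 161.000°)
step 5: Δleader=(-17.000, 21.000, 28.000°), engaged; cmd=(-26.500, 85.000, 44.000°) → follower=(-5.500, 26.000, 205.000°)
step 6: Δleader=(-2.000, 22.000, 14.000°), disengaged; cmd=(0,0,0) → follower holds at (-5.500, 26.000, 205.000°)
step 7: Δleader=(3.000, 15.000, -44.000°), engaged; cmd=(3.500, 61.000, -64.000°) → follower=(-2.000, 87.000, 141.000°)
step 8: Δleader=(-4.000, 18.000, 22.000°), disengaged; cmd=(0,0,0) → follower holds at (-2.000, 87.000, 141.000°)

-1.000 -21.000 85.000
-1.000 -21.000 85.000
-1.000 -21.000 85.000
28.000 -44.000 99.000
21.000 -59.000 161.000
-5.500 26.000 205.000
-5.500 26.000 205.000
-2.000 87.000 141.000
-2.000 87.000 141.000


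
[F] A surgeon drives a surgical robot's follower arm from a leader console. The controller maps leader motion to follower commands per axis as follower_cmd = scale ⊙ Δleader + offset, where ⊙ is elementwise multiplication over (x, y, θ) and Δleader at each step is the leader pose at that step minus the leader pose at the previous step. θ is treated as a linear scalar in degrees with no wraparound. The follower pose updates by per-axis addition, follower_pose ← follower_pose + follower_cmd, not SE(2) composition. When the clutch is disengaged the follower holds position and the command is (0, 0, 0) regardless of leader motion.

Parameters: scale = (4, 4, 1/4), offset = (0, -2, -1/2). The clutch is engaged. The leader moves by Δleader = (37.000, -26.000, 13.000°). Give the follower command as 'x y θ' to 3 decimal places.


axis x: 4·37.000 + 0 = 148.000
axis y: 4·-26.000 + -2 = -106.000
axis θ: 1/4·13.000 + -1/2 = 2.750

148.000 -106.000 2.750


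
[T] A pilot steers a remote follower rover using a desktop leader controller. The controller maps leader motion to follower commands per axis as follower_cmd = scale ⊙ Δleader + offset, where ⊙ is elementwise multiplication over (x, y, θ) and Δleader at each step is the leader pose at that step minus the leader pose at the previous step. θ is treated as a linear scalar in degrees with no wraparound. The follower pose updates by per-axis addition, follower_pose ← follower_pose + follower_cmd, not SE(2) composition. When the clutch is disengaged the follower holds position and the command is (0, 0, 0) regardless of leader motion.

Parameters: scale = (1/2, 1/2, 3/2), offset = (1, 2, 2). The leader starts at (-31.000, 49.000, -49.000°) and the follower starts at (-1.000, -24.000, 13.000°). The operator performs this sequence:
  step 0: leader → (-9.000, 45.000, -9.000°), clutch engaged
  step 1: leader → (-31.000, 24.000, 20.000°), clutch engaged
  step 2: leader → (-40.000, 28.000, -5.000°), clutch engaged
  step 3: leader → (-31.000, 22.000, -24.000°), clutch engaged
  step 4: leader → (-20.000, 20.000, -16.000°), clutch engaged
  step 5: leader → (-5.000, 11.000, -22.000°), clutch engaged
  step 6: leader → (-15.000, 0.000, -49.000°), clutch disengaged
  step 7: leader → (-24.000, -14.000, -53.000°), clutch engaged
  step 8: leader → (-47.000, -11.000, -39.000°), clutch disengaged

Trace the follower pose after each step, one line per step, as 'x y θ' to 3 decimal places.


step 0: Δleader=(22.000, -4.000, 40.000°), engaged; cmd=(12.000, 0.000, 62.000°) → follower=(11.000, -24.000, 75.000°)
step 1: Δleader=(-22.000, -21.000, 29.000°), engaged; cmd=(-10.000, -8.500, 45.500°) → follower=(1.000, -32.500, 120.500°)
step 2: Δleader=(-9.000, 4.000, -25.000°), engaged; cmd=(-3.500, 4.000, -35.500°) → follower=(-2.500, -28.500, 85.000°)
step 3: Δleader=(9.000, -6.000, -19.000°), engaged; cmd=(5.500, -1.000, -26.500°) → follower=(3.000, -29.500, 58.500°)
step 4: Δleader=(11.000, -2.000, 8.000°), engaged; cmd=(6.500, 1.000, 14.000°) → follower=(9.500, -28.500, 72.500°)
step 5: Δleader=(15.000, -9.000, -6.000°), engaged; cmd=(8.500, -2.500, -7.000°) → follower=(18.000, -31.000, 65.500°)
step 6: Δleader=(-10.000, -11.000, -27.000°), disengaged; cmd=(0,0,0) → follower holds at (18.000, -31.000, 65.500°)
step 7: Δleader=(-9.000, -14.000, -4.000°), engaged; cmd=(-3.500, -5.000, -4.000°) → follower=(14.500, -36.000, 61.500°)
step 8: Δleader=(-23.000, 3.000, 14.000°), disengaged; cmd=(0,0,0) → follower holds at (14.500, -36.000, 61.500°)

11.000 -24.000 75.000
1.000 -32.500 120.500
-2.500 -28.500 85.000
3.000 -29.500 58.500
9.500 -28.500 72.500
18.000 -31.000 65.500
18.000 -31.000 65.500
14.500 -36.000 61.500
14.500 -36.000 61.500


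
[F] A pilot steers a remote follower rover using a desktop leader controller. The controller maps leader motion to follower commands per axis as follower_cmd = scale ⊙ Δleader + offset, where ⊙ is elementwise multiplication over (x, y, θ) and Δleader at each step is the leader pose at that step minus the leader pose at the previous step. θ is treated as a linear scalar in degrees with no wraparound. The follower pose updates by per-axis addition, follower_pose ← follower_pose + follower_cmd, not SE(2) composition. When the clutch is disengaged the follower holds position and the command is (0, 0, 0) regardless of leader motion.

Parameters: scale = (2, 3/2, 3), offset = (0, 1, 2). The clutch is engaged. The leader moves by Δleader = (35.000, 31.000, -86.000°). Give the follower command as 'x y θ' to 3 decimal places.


axis x: 2·35.000 + 0 = 70.000
axis y: 3/2·31.000 + 1 = 47.500
axis θ: 3·-86.000 + 2 = -256.000

70.000 47.500 -256.000


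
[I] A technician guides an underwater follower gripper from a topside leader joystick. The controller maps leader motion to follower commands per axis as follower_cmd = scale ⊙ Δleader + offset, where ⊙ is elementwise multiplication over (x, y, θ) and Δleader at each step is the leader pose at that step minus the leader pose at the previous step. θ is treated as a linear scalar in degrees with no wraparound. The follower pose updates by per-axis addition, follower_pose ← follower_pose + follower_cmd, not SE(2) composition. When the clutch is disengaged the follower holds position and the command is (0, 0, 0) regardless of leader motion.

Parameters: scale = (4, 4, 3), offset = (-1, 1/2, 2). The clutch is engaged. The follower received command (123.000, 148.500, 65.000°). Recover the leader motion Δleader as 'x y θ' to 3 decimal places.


axis x: (123.000 − -1) / (4) = 31.000
axis y: (148.500 − 1/2) / (4) = 37.000
axis θ: (65.000 − 2) / (3) = 21.000

31.000 37.000 21.000


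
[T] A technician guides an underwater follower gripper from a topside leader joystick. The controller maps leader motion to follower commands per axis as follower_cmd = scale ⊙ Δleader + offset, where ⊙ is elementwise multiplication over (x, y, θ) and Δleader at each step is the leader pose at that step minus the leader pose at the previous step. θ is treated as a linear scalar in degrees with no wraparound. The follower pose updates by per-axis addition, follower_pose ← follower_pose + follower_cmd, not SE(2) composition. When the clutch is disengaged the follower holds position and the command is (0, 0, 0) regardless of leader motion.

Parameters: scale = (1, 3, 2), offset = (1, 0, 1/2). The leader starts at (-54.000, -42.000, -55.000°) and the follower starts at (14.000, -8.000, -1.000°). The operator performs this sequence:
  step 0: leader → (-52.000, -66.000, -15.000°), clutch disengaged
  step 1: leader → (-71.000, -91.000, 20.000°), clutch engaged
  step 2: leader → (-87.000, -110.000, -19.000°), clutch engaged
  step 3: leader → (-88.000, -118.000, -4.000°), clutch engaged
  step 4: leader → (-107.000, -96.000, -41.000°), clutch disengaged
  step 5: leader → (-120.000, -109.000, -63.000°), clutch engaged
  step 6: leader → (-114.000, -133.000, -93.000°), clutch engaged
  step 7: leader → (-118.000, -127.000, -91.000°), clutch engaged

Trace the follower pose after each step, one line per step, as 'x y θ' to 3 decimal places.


step 0: Δleader=(2.000, -24.000, 40.000°), disengaged; cmd=(0,0,0) → follower holds at (14.000, -8.000, -1.000°)
step 1: Δleader=(-19.000, -25.000, 35.000°), engaged; cmd=(-18.000, -75.000, 70.500°) → follower=(-4.000, -83.000, 69.500°)
step 2: Δleader=(-16.000, -19.000, -39.000°), engaged; cmd=(-15.000, -57.000, -77.500°) → follower=(-19.000, -140.000, -8.000°)
step 3: Δleader=(-1.000, -8.000, 15.000°), engaged; cmd=(0.000, -24.000, 30.500°) → follower=(-19.000, -164.000, 22.500°)
step 4: Δleader=(-19.000, 22.000, -37.000°), disengaged; cmd=(0,0,0) → follower holds at (-19.000, -164.000, 22.500°)
step 5: Δleader=(-13.000, -13.000, -22.000°), engaged; cmd=(-12.000, -39.000, -43.500°) → follower=(-31.000, -203.000, -21.000°)
step 6: Δleader=(6.000, -24.000, -30.000°), engaged; cmd=(7.000, -72.000, -59.500°) → follower=(-24.000, -275.000, -80.500°)
step 7: Δleader=(-4.000, 6.000, 2.000°), engaged; cmd=(-3.000, 18.000, 4.500°) → follower=(-27.000, -257.000, -76.000°)

14.000 -8.000 -1.000
-4.000 -83.000 69.500
-19.000 -140.000 -8.000
-19.000 -164.000 22.500
-19.000 -164.000 22.500
-31.000 -203.000 -21.000
-24.000 -275.000 -80.500
-27.000 -257.000 -76.000


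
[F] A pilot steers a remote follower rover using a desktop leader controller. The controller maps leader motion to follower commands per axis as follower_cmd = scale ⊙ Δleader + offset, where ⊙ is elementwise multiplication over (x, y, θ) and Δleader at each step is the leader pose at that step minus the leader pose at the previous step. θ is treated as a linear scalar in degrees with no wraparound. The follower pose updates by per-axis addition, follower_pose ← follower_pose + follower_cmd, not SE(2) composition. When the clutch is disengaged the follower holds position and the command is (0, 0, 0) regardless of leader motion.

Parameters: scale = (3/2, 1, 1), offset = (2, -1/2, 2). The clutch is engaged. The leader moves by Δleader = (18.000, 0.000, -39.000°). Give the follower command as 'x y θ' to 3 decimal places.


axis x: 3/2·18.000 + 2 = 29.000
axis y: 1·0.000 + -1/2 = -0.500
axis θ: 1·-39.000 + 2 = -37.000

29.000 -0.500 -37.000


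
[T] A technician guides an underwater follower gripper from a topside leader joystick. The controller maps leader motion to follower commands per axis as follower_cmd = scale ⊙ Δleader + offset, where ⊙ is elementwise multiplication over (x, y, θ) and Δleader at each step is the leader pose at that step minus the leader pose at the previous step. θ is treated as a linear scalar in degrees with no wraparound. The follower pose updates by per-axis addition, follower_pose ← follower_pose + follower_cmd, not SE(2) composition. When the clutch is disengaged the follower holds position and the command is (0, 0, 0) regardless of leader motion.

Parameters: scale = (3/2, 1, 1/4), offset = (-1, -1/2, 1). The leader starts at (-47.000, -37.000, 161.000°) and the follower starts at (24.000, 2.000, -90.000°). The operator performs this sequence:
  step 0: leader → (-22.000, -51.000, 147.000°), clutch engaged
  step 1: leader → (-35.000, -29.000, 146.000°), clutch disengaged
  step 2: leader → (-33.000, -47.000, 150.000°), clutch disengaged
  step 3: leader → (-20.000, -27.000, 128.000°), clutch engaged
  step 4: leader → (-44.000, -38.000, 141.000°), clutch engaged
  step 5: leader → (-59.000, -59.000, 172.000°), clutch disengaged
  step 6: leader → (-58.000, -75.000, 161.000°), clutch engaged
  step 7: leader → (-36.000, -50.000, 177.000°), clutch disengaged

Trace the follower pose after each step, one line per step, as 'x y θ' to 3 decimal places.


step 0: Δleader=(25.000, -14.000, -14.000°), engaged; cmd=(36.500, -14.500, -2.500°) → follower=(60.500, -12.500, -92.500°)
step 1: Δleader=(-13.000, 22.000, -1.000°), disengaged; cmd=(0,0,0) → follower holds at (60.500, -12.500, -92.500°)
step 2: Δleader=(2.000, -18.000, 4.000°), disengaged; cmd=(0,0,0) → follower holds at (60.500, -12.500, -92.500°)
step 3: Δleader=(13.000, 20.000, -22.000°), engaged; cmd=(18.500, 19.500, -4.500°) → follower=(79.000, 7.000, -97.000°)
step 4: Δleader=(-24.000, -11.000, 13.000°), engaged; cmd=(-37.000, -11.500, 4.250°) → follower=(42.000, -4.500, -92.750°)
step 5: Δleader=(-15.000, -21.000, 31.000°), disengaged; cmd=(0,0,0) → follower holds at (42.000, -4.500, -92.750°)
step 6: Δleader=(1.000, -16.000, -11.000°), engaged; cmd=(0.500, -16.500, -1.750°) → follower=(42.500, -21.000, -94.500°)
step 7: Δleader=(22.000, 25.000, 16.000°), disengaged; cmd=(0,0,0) → follower holds at (42.500, -21.000, -94.500°)

60.500 -12.500 -92.500
60.500 -12.500 -92.500
60.500 -12.500 -92.500
79.000 7.000 -97.000
42.000 -4.500 -92.750
42.000 -4.500 -92.750
42.500 -21.000 -94.500
42.500 -21.000 -94.500
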